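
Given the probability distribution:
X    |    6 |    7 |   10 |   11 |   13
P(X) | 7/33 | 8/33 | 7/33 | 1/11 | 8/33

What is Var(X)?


E[X] = 305/33
E[X²] = 3059/33
Var(X) = E[X²] - (E[X])² = 3059/33 - 93025/1089 = 7922/1089

Var(X) = 7922/1089 ≈ 7.2746


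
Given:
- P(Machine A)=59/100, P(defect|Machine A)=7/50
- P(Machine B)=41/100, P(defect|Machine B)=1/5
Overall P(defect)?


P(B) = Σ P(B|Aᵢ)×P(Aᵢ)
  7/50×59/100 = 413/5000
  1/5×41/100 = 41/500
Sum = 823/5000

P(defect) = 823/5000 ≈ 16.46%


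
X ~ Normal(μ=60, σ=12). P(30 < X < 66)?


z₁=(30-60)/12=-2.5, z₂=(66-60)/12=0.5
P = Φ(0.5) - Φ(-2.5) = 0.691462 - 0.006210 = 0.685252 ≈ 0.6853

P(30 < X < 66) ≈ 0.6853


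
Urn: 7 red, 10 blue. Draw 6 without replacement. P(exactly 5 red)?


Hypergeometric: C(7,5)×C(10,1)/C(17,6)
= 21×10/12376 = 15/884

P(X=5) = 15/884 ≈ 1.70%


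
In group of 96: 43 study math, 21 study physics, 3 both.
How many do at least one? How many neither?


|A∪B| = 43+21-3 = 61
Neither = 96-61 = 35

At least one: 61; Neither: 35


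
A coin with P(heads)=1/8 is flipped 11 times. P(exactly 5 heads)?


Binomial: P(X=5) = C(11,5)×p^5×(1-p)^6
= 462 × 1/32768 × 117649/262144 = 27176919/4294967296

P(X=5) = 27176919/4294967296 ≈ 0.63%


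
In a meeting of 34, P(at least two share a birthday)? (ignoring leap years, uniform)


P(all different) = Π(365-i)/365 for i=0..33
= 0.204683
P(match) = 1 - 0.204683 = 0.795317

P ≈ 0.7953 ≈ 79.53%


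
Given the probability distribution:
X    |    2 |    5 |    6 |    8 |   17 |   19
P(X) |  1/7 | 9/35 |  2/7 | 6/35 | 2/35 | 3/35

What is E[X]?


E[X] = Σ x·P(X=x)
= (2)×(1/7) + (5)×(9/35) + (6)×(2/7) + (8)×(6/35) + (17)×(2/35) + (19)×(3/35)
= 254/35

E[X] = 254/35


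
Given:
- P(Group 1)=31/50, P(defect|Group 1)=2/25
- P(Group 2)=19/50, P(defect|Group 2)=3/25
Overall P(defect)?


P(B) = Σ P(B|Aᵢ)×P(Aᵢ)
  2/25×31/50 = 31/625
  3/25×19/50 = 57/1250
Sum = 119/1250

P(defect) = 119/1250 ≈ 9.52%


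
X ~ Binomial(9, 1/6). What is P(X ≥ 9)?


P(X ≥ 9) = Σ P(X=i) for i=9..9
P(X=9) = 1/10077696
Sum = 1/10077696

P(X ≥ 9) = 1/10077696 ≈ 0.00%


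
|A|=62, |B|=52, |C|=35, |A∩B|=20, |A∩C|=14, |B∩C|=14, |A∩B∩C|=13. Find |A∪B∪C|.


|A∪B∪C| = 62+52+35-20-14-14+13 = 114

|A∪B∪C| = 114


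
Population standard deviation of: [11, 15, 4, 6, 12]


Mean = 48/5
  (11-48/5)²=49/25
  (15-48/5)²=729/25
  (4-48/5)²=784/25
  (6-48/5)²=324/25
  (12-48/5)²=144/25
Σ(x-μ)² = 406/5
σ² = (406/5)/5 = 406/25

σ = √(406/25) ≈ 4.0299


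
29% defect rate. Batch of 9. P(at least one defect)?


P(all good) = (71/100)^9 = 45848500718449031/1000000000000000000
P(≥1 defect) = 954151499281550969/1000000000000000000

P = 954151499281550969/1000000000000000000 ≈ 95.42%


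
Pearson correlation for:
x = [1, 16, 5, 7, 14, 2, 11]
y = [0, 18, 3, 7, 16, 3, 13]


n=7, Σx=56, Σy=60, Σxy=725, Σx²=652, Σy²=816
r = (7×725 - 56×60)/√((7×652 - 56²)(7×816 - 60²))
= 1715/√(1428×2112) = 1715/√3015936 ≈ 1715/1736.6450 ≈ 0.9875

r ≈ 0.9875


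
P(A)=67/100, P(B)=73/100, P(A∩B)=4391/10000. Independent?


P(A)×P(B) = 4891/10000
P(A∩B) = 4391/10000
Not equal → NOT independent

No, not independent


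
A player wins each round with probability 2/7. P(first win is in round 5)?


Geometric: P(X=5) = (1-p)^(k-1)×p = (5/7)^4×2/7 = 1250/16807

P(X=5) = 1250/16807 ≈ 7.44%


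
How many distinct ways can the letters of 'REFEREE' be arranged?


Letters: 7, freq: {'R': 2, 'E': 4, 'F': 1}
7!/(2!×4!×1!) = 5040/48 = 105

105


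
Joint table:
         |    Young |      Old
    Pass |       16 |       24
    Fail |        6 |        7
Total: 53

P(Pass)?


P(Pass) = (16+24)/53 = 40/53

P(Pass) = 40/53 ≈ 75.47%


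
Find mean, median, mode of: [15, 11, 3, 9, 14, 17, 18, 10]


Sorted: [3, 9, 10, 11, 14, 15, 17, 18]
Mean = 97/8
Median = 25/2
Freq: {15: 1, 11: 1, 3: 1, 9: 1, 14: 1, 17: 1, 18: 1, 10: 1}
Mode: No mode

Mean=97/8, Median=25/2, Mode=No mode


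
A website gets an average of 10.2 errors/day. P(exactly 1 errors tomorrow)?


Poisson(λ=10.2): P(X=1) = e^(-λ)×λ^k/k!
= e^(-10.2) × 10.2^1 / 1!
≈ 3.717031868e-05 × 10.2 / 1 ≈ 0.000379

P(X=1) ≈ 0.000379 ≈ 0.04%


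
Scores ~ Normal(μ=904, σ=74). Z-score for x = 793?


z = (x - μ)/σ = (793 - 904)/74 = -1.5

z = -1.5


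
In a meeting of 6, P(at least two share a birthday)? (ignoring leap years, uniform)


P(all different) = Π(365-i)/365 for i=0..5
= 0.959538
P(match) = 1 - 0.959538 = 0.040462

P ≈ 0.0405 ≈ 4.05%


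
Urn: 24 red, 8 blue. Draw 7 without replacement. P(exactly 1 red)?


Hypergeometric: C(24,1)×C(8,6)/C(32,7)
= 24×28/3365856 = 7/35061

P(X=1) = 7/35061 ≈ 0.02%


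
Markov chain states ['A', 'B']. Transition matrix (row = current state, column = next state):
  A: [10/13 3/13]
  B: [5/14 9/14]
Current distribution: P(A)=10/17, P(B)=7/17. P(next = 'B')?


P(next=B) = Σᵢ P(now=i)×P(i→B)
= 10/17×3/13 + 7/17×9/14
= 30/221 + 9/34 = 177/442

P = 177/442 ≈ 0.4005


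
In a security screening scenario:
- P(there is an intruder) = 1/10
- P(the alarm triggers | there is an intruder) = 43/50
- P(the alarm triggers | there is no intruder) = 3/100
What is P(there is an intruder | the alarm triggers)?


Using Bayes' theorem:
P(A|B) = P(B|A)·P(A) / P(B)

P(the alarm triggers) = 43/50 × 1/10 + 3/100 × 9/10
= 43/500 + 27/1000 = 113/1000

P(there is an intruder|the alarm triggers) = (43/500) / (113/1000) = 86/113

P(there is an intruder|the alarm triggers) = 86/113 ≈ 76.11%


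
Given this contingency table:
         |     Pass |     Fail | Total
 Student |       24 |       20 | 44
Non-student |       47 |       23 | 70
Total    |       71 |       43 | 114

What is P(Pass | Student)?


P(Pass | Student) = 24/(24+20) = 24/44 = 6/11

P(Pass|Student) = 6/11 ≈ 54.55%


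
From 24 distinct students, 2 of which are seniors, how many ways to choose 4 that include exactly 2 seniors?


Choose 2 of the 2 seniors and 2 of the other 22 students:
C(2,2)×C(22,2) = 1×231 = 231

231


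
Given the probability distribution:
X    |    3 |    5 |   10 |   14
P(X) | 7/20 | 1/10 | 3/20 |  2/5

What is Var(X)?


E[X] = 173/20
E[X²] = 1981/20
Var(X) = E[X²] - (E[X])² = 1981/20 - 29929/400 = 9691/400

Var(X) = 9691/400 ≈ 24.2275


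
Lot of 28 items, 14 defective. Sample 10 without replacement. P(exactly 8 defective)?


Hypergeometric: C(14,8)×C(14,2)/C(28,10)
= 3003×91/13123110 = 91/4370

P(X=8) = 91/4370 ≈ 2.08%


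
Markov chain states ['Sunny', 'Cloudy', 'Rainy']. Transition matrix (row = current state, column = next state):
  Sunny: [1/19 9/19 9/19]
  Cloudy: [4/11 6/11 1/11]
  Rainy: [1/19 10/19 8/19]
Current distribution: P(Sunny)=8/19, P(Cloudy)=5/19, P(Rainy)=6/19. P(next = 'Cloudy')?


P(next=Cloudy) = Σᵢ P(now=i)×P(i→Cloudy)
= 8/19×9/19 + 5/19×6/11 + 6/19×10/19
= 72/361 + 30/209 + 60/361 = 2022/3971

P = 2022/3971 ≈ 0.5092


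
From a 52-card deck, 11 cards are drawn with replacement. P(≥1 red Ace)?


P(not a red Ace) = 50/52 = 25/26
P(none in 11 draws) = (25/26)^11 = 2384185791015625/3670344486987776
P(≥1 red Ace) = 1 - 2384185791015625/3670344486987776 = 1286158695972151/3670344486987776

P = 1286158695972151/3670344486987776 ≈ 35.04%


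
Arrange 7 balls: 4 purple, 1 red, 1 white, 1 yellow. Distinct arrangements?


7!/(4!×1!×1!×1!) = 210

210


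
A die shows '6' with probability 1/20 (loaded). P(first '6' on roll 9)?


Geometric: P(X=9) = (1-p)^(k-1)×p = (19/20)^8×1/20 = 16983563041/512000000000

P(X=9) = 16983563041/512000000000 ≈ 3.32%


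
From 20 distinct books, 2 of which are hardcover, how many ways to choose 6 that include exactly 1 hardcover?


Choose 1 of the 2 hardcovers and 5 of the other 18 books:
C(2,1)×C(18,5) = 2×8568 = 17136

17136


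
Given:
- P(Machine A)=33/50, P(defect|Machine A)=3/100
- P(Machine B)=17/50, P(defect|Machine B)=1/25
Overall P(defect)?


P(B) = Σ P(B|Aᵢ)×P(Aᵢ)
  3/100×33/50 = 99/5000
  1/25×17/50 = 17/1250
Sum = 167/5000

P(defect) = 167/5000 ≈ 3.34%


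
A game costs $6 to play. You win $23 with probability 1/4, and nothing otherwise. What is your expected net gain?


E[gain] = (23-6)×1/4 + (-6)×3/4
= 17/4 - 9/2 = -1/4

Expected net gain = $-1/4 ≈ $-0.25


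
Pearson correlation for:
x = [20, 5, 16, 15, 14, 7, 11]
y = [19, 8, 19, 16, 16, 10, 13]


n=7, Σx=88, Σy=101, Σxy=1401, Σx²=1272, Σy²=1567
r = (7×1401 - 88×101)/√((7×1272 - 88²)(7×1567 - 101²))
= 919/√(1160×768) = 919/√890880 ≈ 919/943.8644 ≈ 0.9737

r ≈ 0.9737


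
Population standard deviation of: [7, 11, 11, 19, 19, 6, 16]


Mean = 89/7
  (7-89/7)²=1600/49
  (11-89/7)²=144/49
  (11-89/7)²=144/49
  (19-89/7)²=1936/49
  (19-89/7)²=1936/49
  (6-89/7)²=2209/49
  (16-89/7)²=529/49
Σ(x-μ)² = 1214/7
σ² = (1214/7)/7 = 1214/49

σ = √(1214/49) ≈ 4.9775


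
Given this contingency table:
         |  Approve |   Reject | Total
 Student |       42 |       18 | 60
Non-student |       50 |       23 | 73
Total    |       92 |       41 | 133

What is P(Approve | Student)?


P(Approve | Student) = 42/(42+18) = 42/60 = 7/10

P(Approve|Student) = 7/10 ≈ 70.00%


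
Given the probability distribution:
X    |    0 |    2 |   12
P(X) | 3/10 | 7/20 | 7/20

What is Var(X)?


E[X] = 49/10
E[X²] = 259/5
Var(X) = E[X²] - (E[X])² = 259/5 - 2401/100 = 2779/100

Var(X) = 2779/100 ≈ 27.7900


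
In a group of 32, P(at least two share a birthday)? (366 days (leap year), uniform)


P(all different) = Π(366-i)/366 for i=0..31
= 0.247626
P(match) = 1 - 0.247626 = 0.752374

P ≈ 0.7524 ≈ 75.24%


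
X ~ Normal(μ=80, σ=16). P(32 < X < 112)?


z₁=(32-80)/16=-3.0, z₂=(112-80)/16=2.0
P = Φ(2.0) - Φ(-3.0) = 0.977250 - 0.001350 = 0.975900 ≈ 0.9759

P(32 < X < 112) ≈ 0.9759


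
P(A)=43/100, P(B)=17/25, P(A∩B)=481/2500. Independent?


P(A)×P(B) = 731/2500
P(A∩B) = 481/2500
Not equal → NOT independent

No, not independent


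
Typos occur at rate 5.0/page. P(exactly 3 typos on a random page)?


Poisson(λ=5.0): P(X=3) = e^(-λ)×λ^k/k!
= e^(-5.0) × 5.0^3 / 3!
≈ 0.006737946999 × 125 / 6 ≈ 0.140374

P(X=3) ≈ 0.140374 ≈ 14.04%


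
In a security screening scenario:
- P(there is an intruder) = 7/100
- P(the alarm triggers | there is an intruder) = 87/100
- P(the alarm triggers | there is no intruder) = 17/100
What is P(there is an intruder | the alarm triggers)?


Using Bayes' theorem:
P(A|B) = P(B|A)·P(A) / P(B)

P(the alarm triggers) = 87/100 × 7/100 + 17/100 × 93/100
= 609/10000 + 1581/10000 = 219/1000

P(there is an intruder|the alarm triggers) = (609/10000) / (219/1000) = 203/730

P(there is an intruder|the alarm triggers) = 203/730 ≈ 27.81%


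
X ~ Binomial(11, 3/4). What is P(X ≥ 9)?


P(X ≥ 9) = Σ P(X=i) for i=9..11
P(X=9) = 1082565/4194304
P(X=10) = 649539/4194304
P(X=11) = 177147/4194304
Sum = 1909251/4194304

P(X ≥ 9) = 1909251/4194304 ≈ 45.52%


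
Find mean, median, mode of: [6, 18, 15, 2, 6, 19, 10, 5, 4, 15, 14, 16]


Sorted: [2, 4, 5, 6, 6, 10, 14, 15, 15, 16, 18, 19]
Mean = 130/12 = 65/6
Median = 12
Freq: {6: 2, 18: 1, 15: 2, 2: 1, 19: 1, 10: 1, 5: 1, 4: 1, 14: 1, 16: 1}
Mode: [6, 15]

Mean=65/6, Median=12, Mode=[6, 15]


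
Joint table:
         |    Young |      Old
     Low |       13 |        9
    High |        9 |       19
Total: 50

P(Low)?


P(Low) = (13+9)/50 = 22/50 = 11/25

P(Low) = 11/25 ≈ 44.00%


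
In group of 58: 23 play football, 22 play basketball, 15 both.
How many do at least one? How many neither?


|A∪B| = 23+22-15 = 30
Neither = 58-30 = 28

At least one: 30; Neither: 28


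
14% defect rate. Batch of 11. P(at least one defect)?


P(all good) = (43/50)^11 = 929293739471222707/4882812500000000000
P(≥1 defect) = 3953518760528777293/4882812500000000000

P = 3953518760528777293/4882812500000000000 ≈ 80.97%


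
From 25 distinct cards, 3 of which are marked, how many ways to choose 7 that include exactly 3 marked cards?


Choose 3 of the 3 marked cards and 4 of the other 22 cards:
C(3,3)×C(22,4) = 1×7315 = 7315

7315


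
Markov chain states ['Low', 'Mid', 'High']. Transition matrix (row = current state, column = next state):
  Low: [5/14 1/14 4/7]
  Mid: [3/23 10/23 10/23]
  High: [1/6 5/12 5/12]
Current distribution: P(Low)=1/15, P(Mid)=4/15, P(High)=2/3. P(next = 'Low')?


P(next=Low) = Σᵢ P(now=i)×P(i→Low)
= 1/15×5/14 + 4/15×3/23 + 2/3×1/6
= 1/42 + 4/115 + 1/9 = 2459/14490

P = 2459/14490 ≈ 0.1697


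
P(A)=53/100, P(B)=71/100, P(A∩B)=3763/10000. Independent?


P(A)×P(B) = 3763/10000
P(A∩B) = 3763/10000
Equal ✓ → Independent

Yes, independent


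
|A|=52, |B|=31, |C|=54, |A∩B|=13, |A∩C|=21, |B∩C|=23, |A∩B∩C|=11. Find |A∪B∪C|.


|A∪B∪C| = 52+31+54-13-21-23+11 = 91

|A∪B∪C| = 91


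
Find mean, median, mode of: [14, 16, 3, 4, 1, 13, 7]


Sorted: [1, 3, 4, 7, 13, 14, 16]
Mean = 58/7
Median = 7
Freq: {14: 1, 16: 1, 3: 1, 4: 1, 1: 1, 13: 1, 7: 1}
Mode: No mode

Mean=58/7, Median=7, Mode=No mode


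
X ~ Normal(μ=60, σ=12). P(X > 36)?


z = (36-60)/12 = -2.0
P(X > 36) = 1 - P(Z ≤ -2.0) = 1 - 0.0228 = 0.9772

P(X > 36) ≈ 0.9772


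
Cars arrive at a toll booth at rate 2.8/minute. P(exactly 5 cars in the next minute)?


Poisson(λ=2.8): P(X=5) = e^(-λ)×λ^k/k!
= e^(-2.8) × 2.8^5 / 5!
≈ 0.06081006263 × 172.10368 / 120 ≈ 0.087214

P(X=5) ≈ 0.087214 ≈ 8.72%


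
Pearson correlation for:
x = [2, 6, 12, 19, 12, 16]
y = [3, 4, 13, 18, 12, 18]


n=6, Σx=67, Σy=68, Σxy=960, Σx²=945, Σy²=986
r = (6×960 - 67×68)/√((6×945 - 67²)(6×986 - 68²))
= 1204/√(1181×1292) = 1204/√1525852 ≈ 1204/1235.2538 ≈ 0.9747

r ≈ 0.9747


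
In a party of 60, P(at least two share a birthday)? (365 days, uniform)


P(all different) = Π(365-i)/365 for i=0..59
= 0.005877
P(match) = 1 - 0.005877 = 0.994123

P ≈ 0.9941 ≈ 99.41%


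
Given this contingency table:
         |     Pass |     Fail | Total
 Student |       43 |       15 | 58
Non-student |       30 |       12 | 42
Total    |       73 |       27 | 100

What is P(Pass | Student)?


P(Pass | Student) = 43/(43+15) = 43/58

P(Pass|Student) = 43/58 ≈ 74.14%


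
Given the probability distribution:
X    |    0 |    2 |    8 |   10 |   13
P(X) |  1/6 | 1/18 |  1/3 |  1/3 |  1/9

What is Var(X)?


E[X] = 68/9
E[X²] = 221/3
Var(X) = E[X²] - (E[X])² = 221/3 - 4624/81 = 1343/81

Var(X) = 1343/81 ≈ 16.5802


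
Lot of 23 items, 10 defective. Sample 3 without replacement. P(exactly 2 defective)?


Hypergeometric: C(10,2)×C(13,1)/C(23,3)
= 45×13/1771 = 585/1771

P(X=2) = 585/1771 ≈ 33.03%


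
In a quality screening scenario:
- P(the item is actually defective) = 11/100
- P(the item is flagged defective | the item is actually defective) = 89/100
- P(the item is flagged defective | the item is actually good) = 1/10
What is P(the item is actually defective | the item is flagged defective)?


Using Bayes' theorem:
P(A|B) = P(B|A)·P(A) / P(B)

P(the item is flagged defective) = 89/100 × 11/100 + 1/10 × 89/100
= 979/10000 + 89/1000 = 1869/10000

P(the item is actually defective|the item is flagged defective) = (979/10000) / (1869/10000) = 11/21

P(the item is actually defective|the item is flagged defective) = 11/21 ≈ 52.38%


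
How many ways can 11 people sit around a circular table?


Circular arrangements of 11 distinct objects: fix one position to break rotational symmetry.
(n-1)! = 10! = 3628800

3628800


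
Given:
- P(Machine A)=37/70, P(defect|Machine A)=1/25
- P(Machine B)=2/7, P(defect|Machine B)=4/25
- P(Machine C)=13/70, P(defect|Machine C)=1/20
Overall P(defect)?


P(B) = Σ P(B|Aᵢ)×P(Aᵢ)
  1/25×37/70 = 37/1750
  4/25×2/7 = 8/175
  1/20×13/70 = 13/1400
Sum = 533/7000

P(defect) = 533/7000 ≈ 7.61%


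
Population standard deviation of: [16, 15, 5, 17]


Mean = 53/4
  (16-53/4)²=121/16
  (15-53/4)²=49/16
  (5-53/4)²=1089/16
  (17-53/4)²=225/16
Σ(x-μ)² = 371/4
σ² = (371/4)/4 = 371/16

σ = √(371/16) ≈ 4.8153


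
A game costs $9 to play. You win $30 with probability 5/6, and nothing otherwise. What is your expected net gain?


E[gain] = (30-9)×5/6 + (-9)×1/6
= 35/2 - 3/2 = 16

Expected net gain = $16 ≈ $16.00


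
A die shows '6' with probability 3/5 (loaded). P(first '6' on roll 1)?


Geometric: P(X=1) = (1-p)^(k-1)×p = (2/5)^0×3/5 = 3/5

P(X=1) = 3/5 ≈ 60.00%


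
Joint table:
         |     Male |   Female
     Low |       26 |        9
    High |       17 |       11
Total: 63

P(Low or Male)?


P(Low∨Male) = P(Low) + P(Male) - P(Low∧Male)
= (35 + 43 - 26)/63 = 52/63

P = 52/63 ≈ 82.54%


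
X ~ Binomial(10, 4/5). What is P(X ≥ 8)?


P(X ≥ 8) = Σ P(X=i) for i=8..10
P(X=8) = 589824/1953125
P(X=9) = 524288/1953125
P(X=10) = 1048576/9765625
Sum = 6619136/9765625

P(X ≥ 8) = 6619136/9765625 ≈ 67.78%


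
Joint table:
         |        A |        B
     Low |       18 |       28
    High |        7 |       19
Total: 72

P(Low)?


P(Low) = (18+28)/72 = 46/72 = 23/36

P(Low) = 23/36 ≈ 63.89%


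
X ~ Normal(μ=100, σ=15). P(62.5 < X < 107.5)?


z₁=(62.5-100)/15=-2.5, z₂=(107.5-100)/15=0.5
P = Φ(0.5) - Φ(-2.5) = 0.691462 - 0.006210 = 0.685252 ≈ 0.6853

P(62.5 < X < 107.5) ≈ 0.6853


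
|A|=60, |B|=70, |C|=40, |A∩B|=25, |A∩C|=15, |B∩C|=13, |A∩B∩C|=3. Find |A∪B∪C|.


|A∪B∪C| = 60+70+40-25-15-13+3 = 120

|A∪B∪C| = 120


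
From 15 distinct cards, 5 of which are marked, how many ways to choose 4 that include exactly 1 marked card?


Choose 1 of the 5 marked cards and 3 of the other 10 cards:
C(5,1)×C(10,3) = 5×120 = 600

600


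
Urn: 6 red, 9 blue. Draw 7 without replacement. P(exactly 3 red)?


Hypergeometric: C(6,3)×C(9,4)/C(15,7)
= 20×126/6435 = 56/143

P(X=3) = 56/143 ≈ 39.16%


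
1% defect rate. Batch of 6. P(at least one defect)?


P(all good) = (99/100)^6 = 941480149401/1000000000000
P(≥1 defect) = 58519850599/1000000000000

P = 58519850599/1000000000000 ≈ 5.85%


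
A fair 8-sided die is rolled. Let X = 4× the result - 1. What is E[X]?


E[die] = (1+8)/2 = 9/2
E[X] = 4×9/2 - 1 = 17

E[X] = 17


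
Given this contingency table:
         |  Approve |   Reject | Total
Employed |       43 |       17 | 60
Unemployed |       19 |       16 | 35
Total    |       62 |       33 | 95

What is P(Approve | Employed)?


P(Approve | Employed) = 43/(43+17) = 43/60

P(Approve|Employed) = 43/60 ≈ 71.67%


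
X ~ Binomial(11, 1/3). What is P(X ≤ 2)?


P(X ≤ 2) = Σ P(X=i) for i=0..2
P(X=0) = 2048/177147
P(X=1) = 11264/177147
P(X=2) = 28160/177147
Sum = 512/2187

P(X ≤ 2) = 512/2187 ≈ 23.41%


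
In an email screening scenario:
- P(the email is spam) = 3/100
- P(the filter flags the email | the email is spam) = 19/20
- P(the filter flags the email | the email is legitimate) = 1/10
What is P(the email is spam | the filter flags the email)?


Using Bayes' theorem:
P(A|B) = P(B|A)·P(A) / P(B)

P(the filter flags the email) = 19/20 × 3/100 + 1/10 × 97/100
= 57/2000 + 97/1000 = 251/2000

P(the email is spam|the filter flags the email) = (57/2000) / (251/2000) = 57/251

P(the email is spam|the filter flags the email) = 57/251 ≈ 22.71%


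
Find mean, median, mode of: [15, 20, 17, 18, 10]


Sorted: [10, 15, 17, 18, 20]
Mean = 80/5 = 16
Median = 17
Freq: {15: 1, 20: 1, 17: 1, 18: 1, 10: 1}
Mode: No mode

Mean=16, Median=17, Mode=No mode


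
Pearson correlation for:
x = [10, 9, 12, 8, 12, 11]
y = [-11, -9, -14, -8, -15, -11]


n=6, Σx=62, Σy=-68, Σxy=-724, Σx²=654, Σy²=808
r = (6×(-724) - 62×(-68))/√((6×654 - 62²)(6×808 - (-68)²))
= -128/√(80×224) = -128/√17920 ≈ -128/133.8656 ≈ -0.9562

r ≈ -0.9562


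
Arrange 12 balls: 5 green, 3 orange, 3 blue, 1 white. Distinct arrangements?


12!/(5!×3!×3!×1!) = 110880

110880


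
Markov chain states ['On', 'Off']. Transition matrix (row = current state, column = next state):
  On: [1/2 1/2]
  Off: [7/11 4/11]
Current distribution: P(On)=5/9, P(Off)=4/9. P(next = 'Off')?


P(next=Off) = Σᵢ P(now=i)×P(i→Off)
= 5/9×1/2 + 4/9×4/11
= 5/18 + 16/99 = 29/66

P = 29/66 ≈ 0.4394


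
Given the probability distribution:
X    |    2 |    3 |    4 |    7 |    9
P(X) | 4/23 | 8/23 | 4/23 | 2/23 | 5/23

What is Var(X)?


E[X] = 107/23
E[X²] = 655/23
Var(X) = E[X²] - (E[X])² = 655/23 - 11449/529 = 3616/529

Var(X) = 3616/529 ≈ 6.8355


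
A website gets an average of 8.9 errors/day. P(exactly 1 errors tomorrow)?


Poisson(λ=8.9): P(X=1) = e^(-λ)×λ^k/k!
= e^(-8.9) × 8.9^1 / 1!
≈ 0.0001363889265 × 8.9 / 1 ≈ 0.001214

P(X=1) ≈ 0.001214 ≈ 0.12%


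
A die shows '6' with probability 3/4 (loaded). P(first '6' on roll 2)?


Geometric: P(X=2) = (1-p)^(k-1)×p = (1/4)^1×3/4 = 3/16

P(X=2) = 3/16 ≈ 18.75%


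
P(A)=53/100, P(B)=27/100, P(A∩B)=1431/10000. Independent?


P(A)×P(B) = 1431/10000
P(A∩B) = 1431/10000
Equal ✓ → Independent

Yes, independent


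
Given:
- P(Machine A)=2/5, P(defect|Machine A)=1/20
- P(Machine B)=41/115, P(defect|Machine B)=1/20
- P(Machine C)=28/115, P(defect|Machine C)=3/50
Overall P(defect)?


P(B) = Σ P(B|Aᵢ)×P(Aᵢ)
  1/20×2/5 = 1/50
  1/20×41/115 = 41/2300
  3/50×28/115 = 42/2875
Sum = 603/11500

P(defect) = 603/11500 ≈ 5.24%


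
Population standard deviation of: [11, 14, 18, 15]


Mean = 58/4 = 29/2
  (11-29/2)²=49/4
  (14-29/2)²=1/4
  (18-29/2)²=49/4
  (15-29/2)²=1/4
Σ(x-μ)² = 25
σ² = 25/4

σ = √(25/4) ≈ 2.5000


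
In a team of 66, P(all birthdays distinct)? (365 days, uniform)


P(all different) = Π(365-i)/365 for i=0..65
= (365/365)×(364/365)×...×(300/365)
= 0.001904

P ≈ 0.0019 ≈ 0.19%


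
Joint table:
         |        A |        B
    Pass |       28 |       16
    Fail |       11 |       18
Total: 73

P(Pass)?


P(Pass) = (28+16)/73 = 44/73

P(Pass) = 44/73 ≈ 60.27%


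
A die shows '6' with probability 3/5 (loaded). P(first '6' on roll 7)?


Geometric: P(X=7) = (1-p)^(k-1)×p = (2/5)^6×3/5 = 192/78125

P(X=7) = 192/78125 ≈ 0.25%


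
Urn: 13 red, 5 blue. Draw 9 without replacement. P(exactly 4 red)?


Hypergeometric: C(13,4)×C(5,5)/C(18,9)
= 715×1/48620 = 1/68

P(X=4) = 1/68 ≈ 1.47%


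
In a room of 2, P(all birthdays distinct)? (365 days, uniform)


P(all different) = Π(365-i)/365 for i=0..1
= (365/365)×(364/365)×...×(364/365)
= 0.997260

P ≈ 0.9973 ≈ 99.73%


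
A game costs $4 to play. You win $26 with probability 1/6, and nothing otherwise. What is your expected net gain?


E[gain] = (26-4)×1/6 + (-4)×5/6
= 11/3 - 10/3 = 1/3

Expected net gain = $1/3 ≈ $0.33


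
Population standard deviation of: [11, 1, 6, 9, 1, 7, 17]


Mean = 52/7
  (11-52/7)²=625/49
  (1-52/7)²=2025/49
  (6-52/7)²=100/49
  (9-52/7)²=121/49
  (1-52/7)²=2025/49
  (7-52/7)²=9/49
  (17-52/7)²=4489/49
Σ(x-μ)² = 1342/7
σ² = (1342/7)/7 = 1342/49

σ = √(1342/49) ≈ 5.2333


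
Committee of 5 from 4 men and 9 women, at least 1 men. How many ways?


Count by #men:
  1M,4W: C(4,1)×C(9,4)=504
  2M,3W: C(4,2)×C(9,3)=504
  3M,2W: C(4,3)×C(9,2)=144
  4M,1W: C(4,4)×C(9,1)=9
Total = 1161

1161


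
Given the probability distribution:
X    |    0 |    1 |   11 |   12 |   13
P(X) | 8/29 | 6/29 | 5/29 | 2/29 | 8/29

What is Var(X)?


E[X] = 189/29
E[X²] = 2251/29
Var(X) = E[X²] - (E[X])² = 2251/29 - 35721/841 = 29558/841

Var(X) = 29558/841 ≈ 35.1463


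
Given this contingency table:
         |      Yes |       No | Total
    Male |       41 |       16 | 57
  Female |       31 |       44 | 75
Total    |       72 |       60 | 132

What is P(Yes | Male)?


P(Yes | Male) = 41/(41+16) = 41/57

P(Yes|Male) = 41/57 ≈ 71.93%


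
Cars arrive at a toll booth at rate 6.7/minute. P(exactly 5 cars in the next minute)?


Poisson(λ=6.7): P(X=5) = e^(-λ)×λ^k/k!
= e^(-6.7) × 6.7^5 / 5!
≈ 0.001230911903 × 13501.25107 / 120 ≈ 0.138490

P(X=5) ≈ 0.138490 ≈ 13.85%


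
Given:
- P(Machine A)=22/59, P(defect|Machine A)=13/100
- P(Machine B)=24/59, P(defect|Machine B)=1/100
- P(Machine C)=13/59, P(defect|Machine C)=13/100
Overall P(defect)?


P(B) = Σ P(B|Aᵢ)×P(Aᵢ)
  13/100×22/59 = 143/2950
  1/100×24/59 = 6/1475
  13/100×13/59 = 169/5900
Sum = 479/5900

P(defect) = 479/5900 ≈ 8.12%


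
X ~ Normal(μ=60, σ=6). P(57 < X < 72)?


z₁=(57-60)/6=-0.5, z₂=(72-60)/6=2.0
P = Φ(2.0) - Φ(-0.5) = 0.977250 - 0.308538 = 0.668712 ≈ 0.6687

P(57 < X < 72) ≈ 0.6687


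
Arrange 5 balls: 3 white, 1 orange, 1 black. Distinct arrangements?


5!/(3!×1!×1!) = 20

20


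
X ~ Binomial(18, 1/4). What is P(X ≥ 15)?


P(X ≥ 15) = Σ P(X=i) for i=15..18
P(X=15) = 1377/4294967296
P(X=16) = 1377/68719476736
P(X=17) = 27/34359738368
P(X=18) = 1/68719476736
Sum = 2933/8589934592

P(X ≥ 15) = 2933/8589934592 ≈ 0.00%


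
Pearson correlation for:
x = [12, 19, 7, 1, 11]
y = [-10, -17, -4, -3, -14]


n=5, Σx=50, Σy=-48, Σxy=-628, Σx²=676, Σy²=610
r = (5×(-628) - 50×(-48))/√((5×676 - 50²)(5×610 - (-48)²))
= -740/√(880×746) = -740/√656480 ≈ -740/810.2345 ≈ -0.9133

r ≈ -0.9133


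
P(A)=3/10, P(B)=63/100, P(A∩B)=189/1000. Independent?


P(A)×P(B) = 189/1000
P(A∩B) = 189/1000
Equal ✓ → Independent

Yes, independent


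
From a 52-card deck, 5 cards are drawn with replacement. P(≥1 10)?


P(not a 10) = 48/52 = 12/13
P(none in 5 draws) = (12/13)^5 = 248832/371293
P(≥1 10) = 1 - 248832/371293 = 122461/371293

P = 122461/371293 ≈ 32.98%


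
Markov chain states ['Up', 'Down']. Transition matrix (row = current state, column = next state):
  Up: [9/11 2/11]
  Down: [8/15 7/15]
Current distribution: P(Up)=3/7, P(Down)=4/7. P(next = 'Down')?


P(next=Down) = Σᵢ P(now=i)×P(i→Down)
= 3/7×2/11 + 4/7×7/15
= 6/77 + 4/15 = 398/1155

P = 398/1155 ≈ 0.3446


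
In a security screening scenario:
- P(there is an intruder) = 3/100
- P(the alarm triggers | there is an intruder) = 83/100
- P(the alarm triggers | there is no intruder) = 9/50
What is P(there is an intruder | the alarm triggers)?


Using Bayes' theorem:
P(A|B) = P(B|A)·P(A) / P(B)

P(the alarm triggers) = 83/100 × 3/100 + 9/50 × 97/100
= 249/10000 + 873/5000 = 399/2000

P(there is an intruder|the alarm triggers) = (249/10000) / (399/2000) = 83/665

P(there is an intruder|the alarm triggers) = 83/665 ≈ 12.48%


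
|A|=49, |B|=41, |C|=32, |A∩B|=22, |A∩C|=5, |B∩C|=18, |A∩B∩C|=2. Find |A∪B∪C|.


|A∪B∪C| = 49+41+32-22-5-18+2 = 79

|A∪B∪C| = 79


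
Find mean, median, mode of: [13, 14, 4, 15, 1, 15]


Sorted: [1, 4, 13, 14, 15, 15]
Mean = 62/6 = 31/3
Median = 27/2
Freq: {13: 1, 14: 1, 4: 1, 15: 2, 1: 1}
Mode: [15]

Mean=31/3, Median=27/2, Mode=15


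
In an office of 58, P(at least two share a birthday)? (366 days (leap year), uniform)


P(all different) = Π(366-i)/366 for i=0..57
= 0.008451
P(match) = 1 - 0.008451 = 0.991549

P ≈ 0.9915 ≈ 99.15%


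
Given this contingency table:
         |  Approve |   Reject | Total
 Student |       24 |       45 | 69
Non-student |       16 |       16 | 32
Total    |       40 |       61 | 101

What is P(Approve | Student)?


P(Approve | Student) = 24/(24+45) = 24/69 = 8/23

P(Approve|Student) = 8/23 ≈ 34.78%


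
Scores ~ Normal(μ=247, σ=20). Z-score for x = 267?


z = (x - μ)/σ = (267 - 247)/20 = 1.0

z = 1.0


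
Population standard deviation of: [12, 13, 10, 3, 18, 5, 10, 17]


Mean = 88/8 = 11
  (12-11)²=1
  (13-11)²=4
  (10-11)²=1
  (3-11)²=64
  (18-11)²=49
  (5-11)²=36
  (10-11)²=1
  (17-11)²=36
Σ(x-μ)² = 192
σ² = 192/8 = 24

σ = √(24) ≈ 4.8990


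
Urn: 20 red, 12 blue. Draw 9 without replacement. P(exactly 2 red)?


Hypergeometric: C(20,2)×C(12,7)/C(32,9)
= 190×792/28048800 = 627/116870

P(X=2) = 627/116870 ≈ 0.54%


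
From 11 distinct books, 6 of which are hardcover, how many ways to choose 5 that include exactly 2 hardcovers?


Choose 2 of the 6 hardcovers and 3 of the other 5 books:
C(6,2)×C(5,3) = 15×10 = 150

150


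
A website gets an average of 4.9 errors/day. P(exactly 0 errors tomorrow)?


Poisson(λ=4.9): P(X=0) = e^(-λ)×λ^k/k!
= e^(-4.9) × 4.9^0 / 0!
≈ 0.007446583071 × 1 / 1 ≈ 0.007447

P(X=0) ≈ 0.007447 ≈ 0.74%


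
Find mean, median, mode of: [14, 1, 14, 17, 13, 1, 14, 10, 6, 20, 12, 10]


Sorted: [1, 1, 6, 10, 10, 12, 13, 14, 14, 14, 17, 20]
Mean = 132/12 = 11
Median = 25/2
Freq: {14: 3, 1: 2, 17: 1, 13: 1, 10: 2, 6: 1, 20: 1, 12: 1}
Mode: [14]

Mean=11, Median=25/2, Mode=14


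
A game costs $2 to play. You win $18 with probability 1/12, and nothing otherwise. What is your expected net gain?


E[gain] = (18-2)×1/12 + (-2)×11/12
= 4/3 - 11/6 = -1/2

Expected net gain = $-1/2 ≈ $-0.50


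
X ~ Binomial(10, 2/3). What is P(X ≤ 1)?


P(X ≤ 1) = Σ P(X=i) for i=0..1
P(X=0) = 1/59049
P(X=1) = 20/59049
Sum = 7/19683

P(X ≤ 1) = 7/19683 ≈ 0.04%


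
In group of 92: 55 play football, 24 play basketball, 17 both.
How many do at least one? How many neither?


|A∪B| = 55+24-17 = 62
Neither = 92-62 = 30

At least one: 62; Neither: 30


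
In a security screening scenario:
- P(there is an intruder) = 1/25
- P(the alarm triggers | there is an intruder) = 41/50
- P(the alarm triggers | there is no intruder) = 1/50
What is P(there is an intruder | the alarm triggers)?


Using Bayes' theorem:
P(A|B) = P(B|A)·P(A) / P(B)

P(the alarm triggers) = 41/50 × 1/25 + 1/50 × 24/25
= 41/1250 + 12/625 = 13/250

P(there is an intruder|the alarm triggers) = (41/1250) / (13/250) = 41/65

P(there is an intruder|the alarm triggers) = 41/65 ≈ 63.08%


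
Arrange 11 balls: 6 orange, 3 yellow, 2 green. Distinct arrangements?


11!/(6!×3!×2!) = 4620

4620


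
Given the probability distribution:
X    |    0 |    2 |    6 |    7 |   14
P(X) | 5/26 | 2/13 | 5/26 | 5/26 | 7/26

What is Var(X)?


E[X] = 171/26
E[X²] = 1813/26
Var(X) = E[X²] - (E[X])² = 1813/26 - 29241/676 = 17897/676

Var(X) = 17897/676 ≈ 26.4749


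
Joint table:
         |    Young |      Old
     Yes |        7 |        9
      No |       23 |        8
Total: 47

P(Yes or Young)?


P(Yes∨Young) = P(Yes) + P(Young) - P(Yes∧Young)
= (16 + 30 - 7)/47 = 39/47

P = 39/47 ≈ 82.98%


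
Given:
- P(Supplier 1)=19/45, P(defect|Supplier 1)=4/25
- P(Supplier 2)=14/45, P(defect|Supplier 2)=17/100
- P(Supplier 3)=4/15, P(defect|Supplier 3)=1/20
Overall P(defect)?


P(B) = Σ P(B|Aᵢ)×P(Aᵢ)
  4/25×19/45 = 76/1125
  17/100×14/45 = 119/2250
  1/20×4/15 = 1/75
Sum = 301/2250

P(defect) = 301/2250 ≈ 13.38%


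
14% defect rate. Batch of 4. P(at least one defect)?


P(all good) = (43/50)^4 = 3418801/6250000
P(≥1 defect) = 2831199/6250000

P = 2831199/6250000 ≈ 45.30%


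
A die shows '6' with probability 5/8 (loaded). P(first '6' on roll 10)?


Geometric: P(X=10) = (1-p)^(k-1)×p = (3/8)^9×5/8 = 98415/1073741824

P(X=10) = 98415/1073741824 ≈ 0.01%


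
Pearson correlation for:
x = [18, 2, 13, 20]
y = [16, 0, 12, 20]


n=4, Σx=53, Σy=48, Σxy=844, Σx²=897, Σy²=800
r = (4×844 - 53×48)/√((4×897 - 53²)(4×800 - 48²))
= 832/√(779×896) = 832/√697984 ≈ 832/835.4544 ≈ 0.9959

r ≈ 0.9959


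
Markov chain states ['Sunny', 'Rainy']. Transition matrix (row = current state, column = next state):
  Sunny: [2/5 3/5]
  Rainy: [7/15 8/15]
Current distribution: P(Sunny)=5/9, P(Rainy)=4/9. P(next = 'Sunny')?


P(next=Sunny) = Σᵢ P(now=i)×P(i→Sunny)
= 5/9×2/5 + 4/9×7/15
= 2/9 + 28/135 = 58/135

P = 58/135 ≈ 0.4296


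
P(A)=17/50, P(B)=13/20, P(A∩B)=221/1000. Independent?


P(A)×P(B) = 221/1000
P(A∩B) = 221/1000
Equal ✓ → Independent

Yes, independent


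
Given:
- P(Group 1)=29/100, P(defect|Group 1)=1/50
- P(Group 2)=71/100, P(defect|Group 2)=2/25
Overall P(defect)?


P(B) = Σ P(B|Aᵢ)×P(Aᵢ)
  1/50×29/100 = 29/5000
  2/25×71/100 = 71/1250
Sum = 313/5000

P(defect) = 313/5000 ≈ 6.26%


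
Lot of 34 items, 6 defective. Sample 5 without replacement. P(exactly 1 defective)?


Hypergeometric: C(6,1)×C(28,4)/C(34,5)
= 6×20475/278256 = 20475/46376

P(X=1) = 20475/46376 ≈ 44.15%


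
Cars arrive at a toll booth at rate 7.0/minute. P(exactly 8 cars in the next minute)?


Poisson(λ=7.0): P(X=8) = e^(-λ)×λ^k/k!
= e^(-7.0) × 7.0^8 / 8!
≈ 0.0009118819656 × 5764801 / 40320 ≈ 0.130377

P(X=8) ≈ 0.130377 ≈ 13.04%


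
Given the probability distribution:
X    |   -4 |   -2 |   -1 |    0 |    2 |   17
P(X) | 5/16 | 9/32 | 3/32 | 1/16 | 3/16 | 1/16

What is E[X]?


E[X] = Σ x·P(X=x)
= (-4)×(5/16) + (-2)×(9/32) + (-1)×(3/32) + (0)×(1/16) + (2)×(3/16) + (17)×(1/16)
= -15/32

E[X] = -15/32


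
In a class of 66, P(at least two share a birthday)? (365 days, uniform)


P(all different) = Π(365-i)/365 for i=0..65
= 0.001904
P(match) = 1 - 0.001904 = 0.998096

P ≈ 0.9981 ≈ 99.81%


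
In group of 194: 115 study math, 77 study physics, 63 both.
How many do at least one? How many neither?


|A∪B| = 115+77-63 = 129
Neither = 194-129 = 65

At least one: 129; Neither: 65


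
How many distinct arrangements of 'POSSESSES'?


Letters: 9, freq: {'P': 1, 'O': 1, 'S': 5, 'E': 2}
9!/(1!×1!×5!×2!) = 362880/240 = 1512

1512


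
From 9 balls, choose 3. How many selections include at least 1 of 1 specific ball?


Complement: C(9,3) - C(8,3) = 84 - 56 = 28

28


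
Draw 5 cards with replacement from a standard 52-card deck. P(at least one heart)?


P(not a heart) = 39/52 = 3/4
P(none in 5 draws) = (3/4)^5 = 243/1024
P(≥1 heart) = 1 - 243/1024 = 781/1024

P = 781/1024 ≈ 76.27%


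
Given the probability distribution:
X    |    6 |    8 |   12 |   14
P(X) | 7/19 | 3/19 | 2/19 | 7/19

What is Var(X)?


E[X] = 188/19
E[X²] = 2104/19
Var(X) = E[X²] - (E[X])² = 2104/19 - 35344/361 = 4632/361

Var(X) = 4632/361 ≈ 12.8310


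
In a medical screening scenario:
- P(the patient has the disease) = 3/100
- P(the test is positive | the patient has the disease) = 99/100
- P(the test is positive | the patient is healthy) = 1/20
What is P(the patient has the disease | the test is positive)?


Using Bayes' theorem:
P(A|B) = P(B|A)·P(A) / P(B)

P(the test is positive) = 99/100 × 3/100 + 1/20 × 97/100
= 297/10000 + 97/2000 = 391/5000

P(the patient has the disease|the test is positive) = (297/10000) / (391/5000) = 297/782

P(the patient has the disease|the test is positive) = 297/782 ≈ 37.98%


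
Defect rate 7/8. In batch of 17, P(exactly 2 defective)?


Binomial: P(X=2) = C(17,2)×p^2×(1-p)^15
= 136 × 49/64 × 1/35184372088832 = 833/281474976710656

P(X=2) = 833/281474976710656 ≈ 0.00%


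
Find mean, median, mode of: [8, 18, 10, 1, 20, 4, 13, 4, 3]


Sorted: [1, 3, 4, 4, 8, 10, 13, 18, 20]
Mean = 81/9 = 9
Median = 8
Freq: {8: 1, 18: 1, 10: 1, 1: 1, 20: 1, 4: 2, 13: 1, 3: 1}
Mode: [4]

Mean=9, Median=8, Mode=4


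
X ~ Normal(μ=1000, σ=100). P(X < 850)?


z = (850-1000)/100 = -1.5
P(Z < -1.5) = 0.0668

P(X < 850) ≈ 0.0668


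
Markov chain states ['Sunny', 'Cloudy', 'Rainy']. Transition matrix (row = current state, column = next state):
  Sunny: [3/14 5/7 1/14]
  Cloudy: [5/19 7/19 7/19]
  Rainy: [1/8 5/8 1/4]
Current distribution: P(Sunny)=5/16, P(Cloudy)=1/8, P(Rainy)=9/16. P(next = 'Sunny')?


P(next=Sunny) = Σᵢ P(now=i)×P(i→Sunny)
= 5/16×3/14 + 1/8×5/19 + 9/16×1/8
= 15/224 + 5/152 + 9/128 = 2897/17024

P = 2897/17024 ≈ 0.1702


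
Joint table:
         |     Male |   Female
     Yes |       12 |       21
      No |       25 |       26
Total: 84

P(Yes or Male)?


P(Yes∨Male) = P(Yes) + P(Male) - P(Yes∧Male)
= (33 + 37 - 12)/84 = 58/84 = 29/42

P = 29/42 ≈ 69.05%


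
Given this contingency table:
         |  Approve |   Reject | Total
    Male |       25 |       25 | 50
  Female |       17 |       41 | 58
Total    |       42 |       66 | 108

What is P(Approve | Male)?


P(Approve | Male) = 25/(25+25) = 25/50 = 1/2

P(Approve|Male) = 1/2 ≈ 50.00%


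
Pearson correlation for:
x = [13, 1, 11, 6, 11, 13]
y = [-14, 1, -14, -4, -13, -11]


n=6, Σx=55, Σy=-55, Σxy=-645, Σx²=617, Σy²=699
r = (6×(-645) - 55×(-55))/√((6×617 - 55²)(6×699 - (-55)²))
= -845/√(677×1169) = -845/√791413 ≈ -845/889.6140 ≈ -0.9499

r ≈ -0.9499


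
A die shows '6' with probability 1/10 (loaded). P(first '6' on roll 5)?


Geometric: P(X=5) = (1-p)^(k-1)×p = (9/10)^4×1/10 = 6561/100000

P(X=5) = 6561/100000 ≈ 6.56%


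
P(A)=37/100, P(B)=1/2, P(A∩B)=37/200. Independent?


P(A)×P(B) = 37/200
P(A∩B) = 37/200
Equal ✓ → Independent

Yes, independent


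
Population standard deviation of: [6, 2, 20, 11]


Mean = 39/4
  (6-39/4)²=225/16
  (2-39/4)²=961/16
  (20-39/4)²=1681/16
  (11-39/4)²=25/16
Σ(x-μ)² = 723/4
σ² = (723/4)/4 = 723/16

σ = √(723/16) ≈ 6.7222


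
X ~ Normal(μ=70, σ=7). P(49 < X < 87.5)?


z₁=(49-70)/7=-3.0, z₂=(87.5-70)/7=2.5
P = Φ(2.5) - Φ(-3.0) = 0.993790 - 0.001350 = 0.992440 ≈ 0.9924

P(49 < X < 87.5) ≈ 0.9924


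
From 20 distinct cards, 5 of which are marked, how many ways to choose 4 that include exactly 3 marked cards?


Choose 3 of the 5 marked cards and 1 of the other 15 cards:
C(5,3)×C(15,1) = 10×15 = 150

150


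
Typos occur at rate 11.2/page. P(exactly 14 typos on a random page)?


Poisson(λ=11.2): P(X=14) = e^(-λ)×λ^k/k!
= e^(-11.2) × 11.2^14 / 14!
≈ 1.367419607e-05 × 4.88711228505e+14 / 87178291200 ≈ 0.076656

P(X=14) ≈ 0.076656 ≈ 7.67%


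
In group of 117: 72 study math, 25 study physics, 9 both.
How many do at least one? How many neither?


|A∪B| = 72+25-9 = 88
Neither = 117-88 = 29

At least one: 88; Neither: 29


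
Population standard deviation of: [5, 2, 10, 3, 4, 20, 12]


Mean = 56/7 = 8
  (5-8)²=9
  (2-8)²=36
  (10-8)²=4
  (3-8)²=25
  (4-8)²=16
  (20-8)²=144
  (12-8)²=16
Σ(x-μ)² = 250
σ² = 250/7

σ = √(250/7) ≈ 5.9761


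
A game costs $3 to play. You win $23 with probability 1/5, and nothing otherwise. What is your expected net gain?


E[gain] = (23-3)×1/5 + (-3)×4/5
= 4 - 12/5 = 8/5

Expected net gain = $8/5 ≈ $1.60


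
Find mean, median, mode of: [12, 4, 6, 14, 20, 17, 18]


Sorted: [4, 6, 12, 14, 17, 18, 20]
Mean = 91/7 = 13
Median = 14
Freq: {12: 1, 4: 1, 6: 1, 14: 1, 20: 1, 17: 1, 18: 1}
Mode: No mode

Mean=13, Median=14, Mode=No mode


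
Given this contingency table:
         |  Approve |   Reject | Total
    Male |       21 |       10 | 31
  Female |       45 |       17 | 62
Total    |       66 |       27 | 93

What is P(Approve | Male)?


P(Approve | Male) = 21/(21+10) = 21/31

P(Approve|Male) = 21/31 ≈ 67.74%


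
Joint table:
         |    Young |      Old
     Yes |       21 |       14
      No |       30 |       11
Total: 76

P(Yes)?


P(Yes) = (21+14)/76 = 35/76

P(Yes) = 35/76 ≈ 46.05%


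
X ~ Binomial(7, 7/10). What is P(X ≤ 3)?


P(X ≤ 3) = Σ P(X=i) for i=0..3
P(X=0) = 2187/10000000
P(X=1) = 35721/10000000
P(X=2) = 250047/10000000
P(X=3) = 194481/2000000
Sum = 31509/250000

P(X ≤ 3) = 31509/250000 ≈ 12.60%


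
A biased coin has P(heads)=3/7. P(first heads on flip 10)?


Geometric: P(X=10) = (1-p)^(k-1)×p = (4/7)^9×3/7 = 786432/282475249

P(X=10) = 786432/282475249 ≈ 0.28%
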